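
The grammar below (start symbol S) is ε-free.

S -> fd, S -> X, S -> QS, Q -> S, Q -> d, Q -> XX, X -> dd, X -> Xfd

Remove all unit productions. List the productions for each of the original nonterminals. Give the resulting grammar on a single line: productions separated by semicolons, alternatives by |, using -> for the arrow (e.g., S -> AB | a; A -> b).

S -> QS | dd | fd | Xfd; Q -> d | QS | XX | dd | fd | Xfd; X -> dd | Xfd

Unit productions: Q->S, S->X.
Unit pairs (A ⇒* B via units): (Q,S), (Q,X), (S,X).
S: inherits non-unit rules of {S, X} → QS | Xfd | dd | fd.
Q: inherits non-unit rules of {Q, S, X} → QS | XX | Xfd | d | dd | fd.
X: inherits non-unit rules of {X} → Xfd | dd.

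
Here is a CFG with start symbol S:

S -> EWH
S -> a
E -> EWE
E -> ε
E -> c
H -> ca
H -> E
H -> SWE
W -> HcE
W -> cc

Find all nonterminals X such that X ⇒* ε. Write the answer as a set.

Directly nullable (have an ε-rule): {E}.
H is nullable via H -> E (every symbol on the right is already known nullable).
Not nullable: S, W — each has a terminal in every rule's right-hand side or depends on a non-nullable symbol.

{E, H}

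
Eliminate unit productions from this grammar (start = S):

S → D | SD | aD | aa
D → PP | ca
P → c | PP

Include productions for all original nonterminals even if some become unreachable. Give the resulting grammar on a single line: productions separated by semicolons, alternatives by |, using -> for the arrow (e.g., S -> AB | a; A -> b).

S -> PP | SD | aD | aa | ca; D -> PP | ca; P -> c | PP

Unit productions: S->D.
Unit pairs (A ⇒* B via units): (S,D).
S: inherits non-unit rules of {D, S} → PP | SD | aD | aa | ca.
D: inherits non-unit rules of {D} → PP | ca.
P: inherits non-unit rules of {P} → PP | c.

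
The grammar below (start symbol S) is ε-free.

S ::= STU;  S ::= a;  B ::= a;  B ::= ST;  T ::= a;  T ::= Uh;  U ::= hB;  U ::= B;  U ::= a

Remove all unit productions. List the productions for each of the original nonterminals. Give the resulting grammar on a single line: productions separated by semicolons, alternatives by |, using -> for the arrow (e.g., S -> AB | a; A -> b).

Unit productions: U->B.
Unit pairs (A ⇒* B via units): (U,B).
S: inherits non-unit rules of {S} → STU | a.
B: inherits non-unit rules of {B} → ST | a.
T: inherits non-unit rules of {T} → Uh | a.
U: inherits non-unit rules of {B, U} → ST | a | hB.

S -> a | STU; B -> a | ST; T -> a | Uh; U -> a | ST | hB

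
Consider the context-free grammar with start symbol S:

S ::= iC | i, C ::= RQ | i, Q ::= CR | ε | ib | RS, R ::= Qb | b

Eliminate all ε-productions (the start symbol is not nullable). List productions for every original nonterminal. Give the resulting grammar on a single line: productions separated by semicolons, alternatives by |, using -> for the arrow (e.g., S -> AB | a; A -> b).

Nullable set: {Q}.
C -> RQ: Q nullable, giving R | RQ.
Drop Q -> ε.
R -> Qb: Q nullable, giving Qb | b.
Unchanged (no nullable symbols): S -> i; S -> iC; C -> i; Q -> CR; Q -> RS; Q -> ib; R -> b.

S -> i | iC; C -> R | i | RQ; Q -> CR | RS | ib; R -> b | Qb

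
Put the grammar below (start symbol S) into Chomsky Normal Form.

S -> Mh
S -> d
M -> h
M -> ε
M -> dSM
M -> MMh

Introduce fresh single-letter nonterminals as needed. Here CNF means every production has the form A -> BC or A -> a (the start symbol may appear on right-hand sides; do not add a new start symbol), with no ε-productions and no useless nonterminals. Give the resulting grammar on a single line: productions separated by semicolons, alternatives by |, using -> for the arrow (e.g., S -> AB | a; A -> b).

Nullable: {M}; after ε-elimination: S -> d | h | Mh; M -> h | Mh | dS | MMh | dSM.
No unit productions to eliminate.
TERM: introduce B -> d, A -> h and substitute in every rule of length ≥2.
BIN: M -> BSM becomes M -> BC, C -> SM; M -> MMA becomes M -> MD, D -> MA.

S -> d | h | MA; A -> h; B -> d; C -> SM; D -> MA; M -> h | BC | BS | MA | MD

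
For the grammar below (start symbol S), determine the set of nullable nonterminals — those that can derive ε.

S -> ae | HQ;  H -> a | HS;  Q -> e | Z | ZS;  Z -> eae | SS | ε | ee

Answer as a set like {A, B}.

Directly nullable (have an ε-rule): {Z}.
Q is nullable via Q -> Z (every symbol on the right is already known nullable).
Not nullable: H, S — each has a terminal in every rule's right-hand side or depends on a non-nullable symbol.

{Q, Z}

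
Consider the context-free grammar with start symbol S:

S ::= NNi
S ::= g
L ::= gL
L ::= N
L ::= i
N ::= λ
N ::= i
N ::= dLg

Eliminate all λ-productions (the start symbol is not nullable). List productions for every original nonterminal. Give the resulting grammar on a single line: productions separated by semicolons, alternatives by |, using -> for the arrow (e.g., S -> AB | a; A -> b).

S -> g | i | Ni | NNi; L -> N | g | i | gL; N -> i | dg | dLg

Nullable set: {L, N}.
S -> NNi: N, N nullable, giving NNi | Ni | i.
L -> N: N nullable, giving N.
L -> gL: L nullable, giving g | gL.
Drop N -> λ.
N -> dLg: L nullable, giving dLg | dg.
Unchanged (no nullable symbols): S -> g; L -> i; N -> i.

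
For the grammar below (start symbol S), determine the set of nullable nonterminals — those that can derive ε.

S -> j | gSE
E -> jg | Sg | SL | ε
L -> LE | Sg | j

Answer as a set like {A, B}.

{E}

Directly nullable (have an ε-rule): {E}.
Not nullable: L, S — each has a terminal in every rule's right-hand side or depends on a non-nullable symbol.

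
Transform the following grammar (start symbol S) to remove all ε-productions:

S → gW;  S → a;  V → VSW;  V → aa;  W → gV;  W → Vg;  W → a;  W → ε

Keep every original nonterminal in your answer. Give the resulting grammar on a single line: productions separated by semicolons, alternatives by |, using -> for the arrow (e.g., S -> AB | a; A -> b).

Nullable set: {W}.
S -> gW: W nullable, giving g | gW.
V -> VSW: W nullable, giving VS | VSW.
Drop W -> ε.
Unchanged (no nullable symbols): S -> a; V -> aa; W -> Vg; W -> a; W -> gV.

S -> a | g | gW; V -> VS | aa | VSW; W -> a | Vg | gV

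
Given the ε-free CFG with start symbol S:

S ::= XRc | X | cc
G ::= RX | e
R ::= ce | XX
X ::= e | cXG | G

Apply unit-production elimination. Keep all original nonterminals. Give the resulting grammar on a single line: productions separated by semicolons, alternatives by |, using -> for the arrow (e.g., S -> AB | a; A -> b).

S -> e | RX | cc | XRc | cXG; G -> e | RX; R -> XX | ce; X -> e | RX | cXG

Unit productions: S->X, X->G.
Unit pairs (A ⇒* B via units): (S,G), (S,X), (X,G).
S: inherits non-unit rules of {G, S, X} → RX | XRc | cXG | cc | e.
G: inherits non-unit rules of {G} → RX | e.
R: inherits non-unit rules of {R} → XX | ce.
X: inherits non-unit rules of {G, X} → RX | cXG | e.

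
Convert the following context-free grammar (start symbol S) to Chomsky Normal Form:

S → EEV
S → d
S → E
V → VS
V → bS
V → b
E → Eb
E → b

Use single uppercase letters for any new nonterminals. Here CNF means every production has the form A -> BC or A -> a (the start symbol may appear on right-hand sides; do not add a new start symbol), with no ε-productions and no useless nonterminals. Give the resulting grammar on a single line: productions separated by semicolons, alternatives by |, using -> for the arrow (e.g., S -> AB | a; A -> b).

S -> b | d | EA | EB; A -> b; B -> EV; E -> b | EA; V -> b | AS | VS

No ε-productions.
After unit-elimination: S -> b | d | Eb | EEV; E -> b | Eb; V -> b | VS | bS.
TERM: introduce A -> b and substitute in every rule of length ≥2.
BIN: S -> EEV becomes S -> EB, B -> EV.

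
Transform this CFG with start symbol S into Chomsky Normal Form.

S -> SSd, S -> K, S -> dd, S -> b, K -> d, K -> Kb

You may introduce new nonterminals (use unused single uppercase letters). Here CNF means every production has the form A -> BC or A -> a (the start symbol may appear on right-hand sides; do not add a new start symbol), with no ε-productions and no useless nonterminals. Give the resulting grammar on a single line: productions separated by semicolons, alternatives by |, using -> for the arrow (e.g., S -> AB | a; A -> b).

S -> b | d | BB | KA | SC; A -> b; B -> d; C -> SB; K -> d | KA

No ε-productions.
After unit-elimination: S -> b | d | Kb | dd | SSd; K -> d | Kb.
TERM: introduce A -> b, B -> d and substitute in every rule of length ≥2.
BIN: S -> SSB becomes S -> SC, C -> SB.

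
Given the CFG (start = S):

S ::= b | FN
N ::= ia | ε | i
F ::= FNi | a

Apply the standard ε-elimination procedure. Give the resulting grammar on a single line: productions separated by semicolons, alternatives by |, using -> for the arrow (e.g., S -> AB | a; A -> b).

S -> F | b | FN; F -> a | Fi | FNi; N -> i | ia

Nullable set: {N}.
S -> FN: N nullable, giving F | FN.
F -> FNi: N nullable, giving FNi | Fi.
Drop N -> ε.
Unchanged (no nullable symbols): S -> b; F -> a; N -> i; N -> ia.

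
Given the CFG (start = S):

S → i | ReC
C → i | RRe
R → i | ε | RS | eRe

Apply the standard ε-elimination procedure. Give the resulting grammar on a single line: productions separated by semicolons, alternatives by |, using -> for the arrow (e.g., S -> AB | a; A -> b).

Nullable set: {R}.
S -> ReC: R nullable, giving ReC | eC.
C -> RRe: R, R nullable, giving RRe | Re | e.
Drop R -> ε.
R -> RS: R nullable, giving RS | S.
R -> eRe: R nullable, giving eRe | ee.
Unchanged (no nullable symbols): S -> i; C -> i; R -> i.

S -> i | eC | ReC; C -> e | i | Re | RRe; R -> S | i | RS | ee | eRe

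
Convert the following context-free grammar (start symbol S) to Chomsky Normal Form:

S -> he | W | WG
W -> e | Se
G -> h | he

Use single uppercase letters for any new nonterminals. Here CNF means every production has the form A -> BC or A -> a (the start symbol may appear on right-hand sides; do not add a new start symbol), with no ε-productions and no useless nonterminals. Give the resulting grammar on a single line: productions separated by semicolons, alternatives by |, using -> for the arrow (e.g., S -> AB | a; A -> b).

S -> e | AB | SB | WG; A -> h; B -> e; G -> h | AB; W -> e | SB

No ε-productions.
After unit-elimination: S -> e | Se | WG | he; G -> h | he; W -> e | Se.
TERM: introduce B -> e, A -> h and substitute in every rule of length ≥2.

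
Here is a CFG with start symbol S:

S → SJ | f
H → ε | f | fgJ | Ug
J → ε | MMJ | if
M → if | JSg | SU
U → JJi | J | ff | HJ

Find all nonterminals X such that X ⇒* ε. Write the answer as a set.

{H, J, U}

Directly nullable (have an ε-rule): {H, J}.
U is nullable via U -> J (every symbol on the right is already known nullable).
Not nullable: M, S — each has a terminal in every rule's right-hand side or depends on a non-nullable symbol.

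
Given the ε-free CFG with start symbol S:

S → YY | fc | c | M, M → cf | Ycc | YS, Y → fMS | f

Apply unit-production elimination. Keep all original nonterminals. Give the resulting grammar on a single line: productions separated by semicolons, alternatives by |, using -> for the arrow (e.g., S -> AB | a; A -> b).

Unit productions: S->M.
Unit pairs (A ⇒* B via units): (S,M).
S: inherits non-unit rules of {M, S} → YS | YY | Ycc | c | cf | fc.
M: inherits non-unit rules of {M} → YS | Ycc | cf.
Y: inherits non-unit rules of {Y} → f | fMS.

S -> c | YS | YY | cf | fc | Ycc; M -> YS | cf | Ycc; Y -> f | fMS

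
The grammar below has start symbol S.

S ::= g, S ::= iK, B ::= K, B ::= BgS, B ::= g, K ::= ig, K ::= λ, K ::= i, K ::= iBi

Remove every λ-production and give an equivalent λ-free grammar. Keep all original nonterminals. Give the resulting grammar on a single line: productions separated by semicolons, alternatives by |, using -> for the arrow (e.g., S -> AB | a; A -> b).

Nullable set: {B, K}.
S -> iK: K nullable, giving i | iK.
B -> BgS: B nullable, giving BgS | gS.
B -> K: K nullable, giving K.
Drop K -> λ.
K -> iBi: B nullable, giving iBi | ii.
Unchanged (no nullable symbols): S -> g; B -> g; K -> i; K -> ig.

S -> g | i | iK; B -> K | g | gS | BgS; K -> i | ig | ii | iBi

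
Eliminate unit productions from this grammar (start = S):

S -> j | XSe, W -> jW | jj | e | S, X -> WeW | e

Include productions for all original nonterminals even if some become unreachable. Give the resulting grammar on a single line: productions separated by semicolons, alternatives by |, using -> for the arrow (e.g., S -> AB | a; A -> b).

Unit productions: W->S.
Unit pairs (A ⇒* B via units): (W,S).
S: inherits non-unit rules of {S} → XSe | j.
W: inherits non-unit rules of {S, W} → XSe | e | j | jW | jj.
X: inherits non-unit rules of {X} → WeW | e.

S -> j | XSe; W -> e | j | jW | jj | XSe; X -> e | WeW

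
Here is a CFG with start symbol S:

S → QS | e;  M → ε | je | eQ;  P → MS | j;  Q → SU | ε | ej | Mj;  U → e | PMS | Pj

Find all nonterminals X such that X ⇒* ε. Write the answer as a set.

{M, Q}

Directly nullable (have an ε-rule): {M, Q}.
Not nullable: P, S, U — each has a terminal in every rule's right-hand side or depends on a non-nullable symbol.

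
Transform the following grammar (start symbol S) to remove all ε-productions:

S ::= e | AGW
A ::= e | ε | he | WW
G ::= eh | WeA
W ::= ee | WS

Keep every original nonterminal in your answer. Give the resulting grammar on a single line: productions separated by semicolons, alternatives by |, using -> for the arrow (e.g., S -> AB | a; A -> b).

Nullable set: {A}.
S -> AGW: A nullable, giving AGW | GW.
Drop A -> ε.
G -> WeA: A nullable, giving We | WeA.
Unchanged (no nullable symbols): S -> e; A -> WW; A -> e; A -> he; G -> eh; W -> WS; W -> ee.

S -> e | GW | AGW; A -> e | WW | he; G -> We | eh | WeA; W -> WS | ee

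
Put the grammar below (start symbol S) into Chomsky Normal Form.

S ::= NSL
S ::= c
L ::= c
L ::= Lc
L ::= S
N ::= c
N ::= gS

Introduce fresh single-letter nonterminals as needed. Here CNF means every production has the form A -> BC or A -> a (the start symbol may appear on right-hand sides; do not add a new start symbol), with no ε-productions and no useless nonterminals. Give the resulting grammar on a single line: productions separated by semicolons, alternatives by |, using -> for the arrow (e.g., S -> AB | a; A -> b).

No ε-productions.
After unit-elimination: S -> c | NSL; L -> c | Lc | NSL; N -> c | gS.
TERM: introduce A -> c, B -> g and substitute in every rule of length ≥2.
BIN: L -> NSL becomes L -> NC, C -> SL; S -> NSL becomes S -> ND, D -> SL.

S -> c | ND; A -> c; B -> g; C -> SL; D -> SL; L -> c | LA | NC; N -> c | BS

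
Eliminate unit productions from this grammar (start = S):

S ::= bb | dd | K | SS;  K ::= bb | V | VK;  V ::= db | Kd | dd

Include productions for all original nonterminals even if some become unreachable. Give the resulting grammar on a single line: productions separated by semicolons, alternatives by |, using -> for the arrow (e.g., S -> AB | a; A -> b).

Unit productions: K->V, S->K.
Unit pairs (A ⇒* B via units): (K,V), (S,K), (S,V).
S: inherits non-unit rules of {K, S, V} → Kd | SS | VK | bb | db | dd.
K: inherits non-unit rules of {K, V} → Kd | VK | bb | db | dd.
V: inherits non-unit rules of {V} → Kd | db | dd.

S -> Kd | SS | VK | bb | db | dd; K -> Kd | VK | bb | db | dd; V -> Kd | db | dd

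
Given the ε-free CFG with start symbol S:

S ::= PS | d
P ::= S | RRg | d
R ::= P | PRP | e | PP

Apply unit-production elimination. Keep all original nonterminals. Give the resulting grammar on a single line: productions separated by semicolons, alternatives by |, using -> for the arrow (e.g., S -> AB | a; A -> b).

S -> d | PS; P -> d | PS | RRg; R -> d | e | PP | PS | PRP | RRg

Unit productions: P->S, R->P.
Unit pairs (A ⇒* B via units): (P,S), (R,P), (R,S).
S: inherits non-unit rules of {S} → PS | d.
P: inherits non-unit rules of {P, S} → PS | RRg | d.
R: inherits non-unit rules of {P, R, S} → PP | PRP | PS | RRg | d | e.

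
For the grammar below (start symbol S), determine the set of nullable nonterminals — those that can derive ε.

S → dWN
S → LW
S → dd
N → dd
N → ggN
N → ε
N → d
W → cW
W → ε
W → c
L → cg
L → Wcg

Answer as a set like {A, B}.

Directly nullable (have an ε-rule): {N, W}.
Not nullable: L, S — each has a terminal in every rule's right-hand side or depends on a non-nullable symbol.

{N, W}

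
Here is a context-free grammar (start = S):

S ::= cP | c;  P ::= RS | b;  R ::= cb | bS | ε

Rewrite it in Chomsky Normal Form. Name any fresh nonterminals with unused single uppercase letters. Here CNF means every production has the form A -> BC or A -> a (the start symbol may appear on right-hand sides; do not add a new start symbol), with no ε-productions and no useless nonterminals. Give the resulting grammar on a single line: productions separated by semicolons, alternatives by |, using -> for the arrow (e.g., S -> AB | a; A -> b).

Nullable: {R}; after ε-elimination: S -> c | cP; P -> S | b | RS; R -> bS | cb.
After unit-elimination: S -> c | cP; P -> b | c | RS | cP; R -> bS | cb.
TERM: introduce B -> b, A -> c and substitute in every rule of length ≥2.

S -> c | AP; A -> c; B -> b; P -> b | c | AP | RS; R -> AB | BS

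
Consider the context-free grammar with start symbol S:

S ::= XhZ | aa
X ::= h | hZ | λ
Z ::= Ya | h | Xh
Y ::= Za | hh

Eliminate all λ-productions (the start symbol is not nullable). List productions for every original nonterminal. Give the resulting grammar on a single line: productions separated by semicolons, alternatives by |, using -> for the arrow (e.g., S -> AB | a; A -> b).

S -> aa | hZ | XhZ; X -> h | hZ; Y -> Za | hh; Z -> h | Xh | Ya

Nullable set: {X}.
S -> XhZ: X nullable, giving XhZ | hZ.
Drop X -> λ.
Z -> Xh: X nullable, giving Xh | h.
Unchanged (no nullable symbols): S -> aa; X -> h; X -> hZ; Y -> Za; Y -> hh; Z -> Ya; Z -> h.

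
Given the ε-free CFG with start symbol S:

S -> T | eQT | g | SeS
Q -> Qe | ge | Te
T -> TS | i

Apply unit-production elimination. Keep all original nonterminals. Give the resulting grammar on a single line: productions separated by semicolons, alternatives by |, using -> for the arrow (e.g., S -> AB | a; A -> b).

S -> g | i | TS | SeS | eQT; Q -> Qe | Te | ge; T -> i | TS

Unit productions: S->T.
Unit pairs (A ⇒* B via units): (S,T).
S: inherits non-unit rules of {S, T} → SeS | TS | eQT | g | i.
Q: inherits non-unit rules of {Q} → Qe | Te | ge.
T: inherits non-unit rules of {T} → TS | i.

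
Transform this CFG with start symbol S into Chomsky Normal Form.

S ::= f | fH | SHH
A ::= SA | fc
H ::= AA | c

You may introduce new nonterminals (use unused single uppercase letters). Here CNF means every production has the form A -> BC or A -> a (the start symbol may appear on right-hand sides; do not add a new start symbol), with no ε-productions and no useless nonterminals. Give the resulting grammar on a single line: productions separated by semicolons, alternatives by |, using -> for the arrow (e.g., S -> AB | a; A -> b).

No ε-productions.
No unit productions to eliminate.
TERM: introduce C -> c, B -> f and substitute in every rule of length ≥2.
BIN: S -> SHH becomes S -> SD, D -> HH.

S -> f | BH | SD; A -> BC | SA; B -> f; C -> c; D -> HH; H -> c | AA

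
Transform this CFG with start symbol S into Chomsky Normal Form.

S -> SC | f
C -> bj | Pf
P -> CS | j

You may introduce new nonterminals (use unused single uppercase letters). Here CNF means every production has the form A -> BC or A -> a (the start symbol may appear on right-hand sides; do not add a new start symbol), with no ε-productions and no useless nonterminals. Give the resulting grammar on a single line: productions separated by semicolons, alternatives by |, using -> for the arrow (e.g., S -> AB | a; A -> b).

No ε-productions.
No unit productions to eliminate.
TERM: introduce B -> b, A -> f, D -> j and substitute in every rule of length ≥2.

S -> f | SC; A -> f; B -> b; C -> BD | PA; D -> j; P -> j | CS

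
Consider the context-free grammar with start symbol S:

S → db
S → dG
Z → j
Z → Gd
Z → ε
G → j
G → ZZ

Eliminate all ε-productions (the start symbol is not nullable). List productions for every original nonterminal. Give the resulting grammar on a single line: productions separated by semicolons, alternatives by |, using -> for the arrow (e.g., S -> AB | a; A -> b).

Nullable set: {G, Z}.
S -> dG: G nullable, giving d | dG.
G -> ZZ: Z, Z nullable, giving Z | ZZ.
Drop Z -> ε.
Z -> Gd: G nullable, giving Gd | d.
Unchanged (no nullable symbols): S -> db; G -> j; Z -> j.

S -> d | dG | db; G -> Z | j | ZZ; Z -> d | j | Gd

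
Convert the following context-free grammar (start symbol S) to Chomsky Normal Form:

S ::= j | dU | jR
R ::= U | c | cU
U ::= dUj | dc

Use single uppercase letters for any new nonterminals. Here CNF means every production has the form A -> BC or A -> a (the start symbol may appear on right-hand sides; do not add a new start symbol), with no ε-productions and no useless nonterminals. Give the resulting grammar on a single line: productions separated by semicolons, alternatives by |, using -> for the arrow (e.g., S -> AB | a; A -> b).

No ε-productions.
After unit-elimination: S -> j | dU | jR; R -> c | cU | dc | dUj; U -> dc | dUj.
TERM: introduce A -> c, B -> d, C -> j and substitute in every rule of length ≥2.
BIN: R -> BUC becomes R -> BD, D -> UC; U -> BUC becomes U -> BE, E -> UC.

S -> j | BU | CR; A -> c; B -> d; C -> j; D -> UC; E -> UC; R -> c | AU | BA | BD; U -> BA | BE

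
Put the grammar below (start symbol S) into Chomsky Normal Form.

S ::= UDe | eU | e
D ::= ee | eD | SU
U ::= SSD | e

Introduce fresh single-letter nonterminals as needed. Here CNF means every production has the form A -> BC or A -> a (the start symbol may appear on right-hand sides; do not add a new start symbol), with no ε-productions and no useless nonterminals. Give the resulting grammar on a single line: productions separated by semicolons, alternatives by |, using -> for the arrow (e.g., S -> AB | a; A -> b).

No ε-productions.
No unit productions to eliminate.
TERM: introduce A -> e and substitute in every rule of length ≥2.
BIN: S -> UDA becomes S -> UB, B -> DA; U -> SSD becomes U -> SC, C -> SD.

S -> e | AU | UB; A -> e; B -> DA; C -> SD; D -> AA | AD | SU; U -> e | SC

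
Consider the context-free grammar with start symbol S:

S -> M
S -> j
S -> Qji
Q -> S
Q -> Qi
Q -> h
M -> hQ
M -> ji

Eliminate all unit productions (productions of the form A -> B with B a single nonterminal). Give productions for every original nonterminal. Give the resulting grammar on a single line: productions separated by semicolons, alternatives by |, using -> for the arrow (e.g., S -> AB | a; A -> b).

S -> j | hQ | ji | Qji; M -> hQ | ji; Q -> h | j | Qi | hQ | ji | Qji

Unit productions: Q->S, S->M.
Unit pairs (A ⇒* B via units): (Q,M), (Q,S), (S,M).
S: inherits non-unit rules of {M, S} → Qji | hQ | j | ji.
M: inherits non-unit rules of {M} → hQ | ji.
Q: inherits non-unit rules of {M, Q, S} → Qi | Qji | h | hQ | j | ji.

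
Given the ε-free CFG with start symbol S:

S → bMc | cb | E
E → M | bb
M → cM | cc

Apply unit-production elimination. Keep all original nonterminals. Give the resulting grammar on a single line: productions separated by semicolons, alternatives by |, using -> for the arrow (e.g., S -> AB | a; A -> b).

Unit productions: E->M, S->E.
Unit pairs (A ⇒* B via units): (E,M), (S,E), (S,M).
S: inherits non-unit rules of {E, M, S} → bMc | bb | cM | cb | cc.
E: inherits non-unit rules of {E, M} → bb | cM | cc.
M: inherits non-unit rules of {M} → cM | cc.

S -> bb | cM | cb | cc | bMc; E -> bb | cM | cc; M -> cM | cc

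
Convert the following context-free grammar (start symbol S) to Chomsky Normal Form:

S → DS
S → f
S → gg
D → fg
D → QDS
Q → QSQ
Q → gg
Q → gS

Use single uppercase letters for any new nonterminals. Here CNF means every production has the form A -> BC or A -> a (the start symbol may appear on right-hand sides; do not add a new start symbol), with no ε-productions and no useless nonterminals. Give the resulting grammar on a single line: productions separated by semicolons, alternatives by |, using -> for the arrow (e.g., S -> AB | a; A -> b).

No ε-productions.
No unit productions to eliminate.
TERM: introduce A -> f, B -> g and substitute in every rule of length ≥2.
BIN: D -> QDS becomes D -> QC, C -> DS; Q -> QSQ becomes Q -> QE, E -> SQ.

S -> f | BB | DS; A -> f; B -> g; C -> DS; D -> AB | QC; E -> SQ; Q -> BB | BS | QE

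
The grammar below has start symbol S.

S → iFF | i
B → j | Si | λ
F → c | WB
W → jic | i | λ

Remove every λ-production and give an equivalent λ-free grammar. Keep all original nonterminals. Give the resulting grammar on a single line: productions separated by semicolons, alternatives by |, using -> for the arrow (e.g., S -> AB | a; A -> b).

Nullable set: {B, F, W}.
S -> iFF: F, F nullable, giving i | iF | iFF.
Drop B -> λ.
F -> WB: W, B nullable, giving B | W | WB.
Drop W -> λ.
Unchanged (no nullable symbols): S -> i; B -> Si; B -> j; F -> c; W -> i; W -> jic.

S -> i | iF | iFF; B -> j | Si; F -> B | W | c | WB; W -> i | jic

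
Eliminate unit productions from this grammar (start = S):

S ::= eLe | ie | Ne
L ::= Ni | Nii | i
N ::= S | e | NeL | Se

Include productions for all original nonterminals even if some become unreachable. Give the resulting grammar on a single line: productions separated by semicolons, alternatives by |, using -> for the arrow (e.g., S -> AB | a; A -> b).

S -> Ne | ie | eLe; L -> i | Ni | Nii; N -> e | Ne | Se | ie | NeL | eLe

Unit productions: N->S.
Unit pairs (A ⇒* B via units): (N,S).
S: inherits non-unit rules of {S} → Ne | eLe | ie.
L: inherits non-unit rules of {L} → Ni | Nii | i.
N: inherits non-unit rules of {N, S} → Ne | NeL | Se | e | eLe | ie.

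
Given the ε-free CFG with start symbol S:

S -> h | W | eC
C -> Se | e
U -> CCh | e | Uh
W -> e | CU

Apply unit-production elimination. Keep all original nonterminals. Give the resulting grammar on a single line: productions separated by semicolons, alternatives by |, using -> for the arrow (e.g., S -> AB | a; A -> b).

Unit productions: S->W.
Unit pairs (A ⇒* B via units): (S,W).
S: inherits non-unit rules of {S, W} → CU | e | eC | h.
C: inherits non-unit rules of {C} → Se | e.
U: inherits non-unit rules of {U} → CCh | Uh | e.
W: inherits non-unit rules of {W} → CU | e.

S -> e | h | CU | eC; C -> e | Se; U -> e | Uh | CCh; W -> e | CU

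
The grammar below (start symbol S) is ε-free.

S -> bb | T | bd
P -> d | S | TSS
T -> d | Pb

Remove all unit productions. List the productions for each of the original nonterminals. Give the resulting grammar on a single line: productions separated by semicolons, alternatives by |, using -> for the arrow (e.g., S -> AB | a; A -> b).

Unit productions: P->S, S->T.
Unit pairs (A ⇒* B via units): (P,S), (P,T), (S,T).
S: inherits non-unit rules of {S, T} → Pb | bb | bd | d.
P: inherits non-unit rules of {P, S, T} → Pb | TSS | bb | bd | d.
T: inherits non-unit rules of {T} → Pb | d.

S -> d | Pb | bb | bd; P -> d | Pb | bb | bd | TSS; T -> d | Pb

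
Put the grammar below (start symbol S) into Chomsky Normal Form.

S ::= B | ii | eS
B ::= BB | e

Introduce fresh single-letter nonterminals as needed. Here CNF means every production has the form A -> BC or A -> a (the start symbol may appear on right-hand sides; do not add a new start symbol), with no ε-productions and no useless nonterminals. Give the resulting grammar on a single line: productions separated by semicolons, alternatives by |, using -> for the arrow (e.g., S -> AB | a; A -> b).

S -> e | AS | BB | CC; A -> e; B -> e | BB; C -> i

No ε-productions.
After unit-elimination: S -> e | BB | eS | ii; B -> e | BB.
TERM: introduce A -> e, C -> i and substitute in every rule of length ≥2.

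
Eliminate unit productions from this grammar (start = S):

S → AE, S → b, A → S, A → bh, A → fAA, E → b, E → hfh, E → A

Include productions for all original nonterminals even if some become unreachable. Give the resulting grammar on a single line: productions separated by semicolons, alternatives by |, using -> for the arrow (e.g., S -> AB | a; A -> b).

S -> b | AE; A -> b | AE | bh | fAA; E -> b | AE | bh | fAA | hfh

Unit productions: A->S, E->A.
Unit pairs (A ⇒* B via units): (A,S), (E,A), (E,S).
S: inherits non-unit rules of {S} → AE | b.
A: inherits non-unit rules of {A, S} → AE | b | bh | fAA.
E: inherits non-unit rules of {A, E, S} → AE | b | bh | fAA | hfh.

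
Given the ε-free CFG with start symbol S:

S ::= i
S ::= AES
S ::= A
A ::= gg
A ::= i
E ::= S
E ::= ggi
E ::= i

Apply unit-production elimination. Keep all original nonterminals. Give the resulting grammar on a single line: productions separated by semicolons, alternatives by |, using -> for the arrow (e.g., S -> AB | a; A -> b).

Unit productions: E->S, S->A.
Unit pairs (A ⇒* B via units): (E,A), (E,S), (S,A).
S: inherits non-unit rules of {A, S} → AES | gg | i.
A: inherits non-unit rules of {A} → gg | i.
E: inherits non-unit rules of {A, E, S} → AES | gg | ggi | i.

S -> i | gg | AES; A -> i | gg; E -> i | gg | AES | ggi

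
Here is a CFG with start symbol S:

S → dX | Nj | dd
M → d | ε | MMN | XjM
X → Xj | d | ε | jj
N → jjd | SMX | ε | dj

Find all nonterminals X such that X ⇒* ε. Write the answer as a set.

{M, N, X}

Directly nullable (have an ε-rule): {M, N, X}.
Not nullable: S — each has a terminal in every rule's right-hand side or depends on a non-nullable symbol.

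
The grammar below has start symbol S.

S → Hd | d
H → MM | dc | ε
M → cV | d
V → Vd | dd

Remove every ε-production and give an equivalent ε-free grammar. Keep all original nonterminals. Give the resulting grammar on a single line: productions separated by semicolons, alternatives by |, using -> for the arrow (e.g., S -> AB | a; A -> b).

Nullable set: {H}.
S -> Hd: H nullable, giving Hd | d.
Drop H -> ε.
Unchanged (no nullable symbols): S -> d; H -> MM; H -> dc; M -> cV; M -> d; V -> Vd; V -> dd.

S -> d | Hd; H -> MM | dc; M -> d | cV; V -> Vd | dd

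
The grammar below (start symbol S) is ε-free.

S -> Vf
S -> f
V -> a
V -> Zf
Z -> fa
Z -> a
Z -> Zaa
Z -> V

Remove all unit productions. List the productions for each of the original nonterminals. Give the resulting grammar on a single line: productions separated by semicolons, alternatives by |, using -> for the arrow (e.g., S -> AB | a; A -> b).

S -> f | Vf; V -> a | Zf; Z -> a | Zf | fa | Zaa

Unit productions: Z->V.
Unit pairs (A ⇒* B via units): (Z,V).
S: inherits non-unit rules of {S} → Vf | f.
V: inherits non-unit rules of {V} → Zf | a.
Z: inherits non-unit rules of {V, Z} → Zaa | Zf | a | fa.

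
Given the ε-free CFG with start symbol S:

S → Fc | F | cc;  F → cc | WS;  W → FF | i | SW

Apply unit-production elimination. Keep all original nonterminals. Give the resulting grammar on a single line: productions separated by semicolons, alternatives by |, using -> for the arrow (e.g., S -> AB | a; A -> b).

S -> Fc | WS | cc; F -> WS | cc; W -> i | FF | SW

Unit productions: S->F.
Unit pairs (A ⇒* B via units): (S,F).
S: inherits non-unit rules of {F, S} → Fc | WS | cc.
F: inherits non-unit rules of {F} → WS | cc.
W: inherits non-unit rules of {W} → FF | SW | i.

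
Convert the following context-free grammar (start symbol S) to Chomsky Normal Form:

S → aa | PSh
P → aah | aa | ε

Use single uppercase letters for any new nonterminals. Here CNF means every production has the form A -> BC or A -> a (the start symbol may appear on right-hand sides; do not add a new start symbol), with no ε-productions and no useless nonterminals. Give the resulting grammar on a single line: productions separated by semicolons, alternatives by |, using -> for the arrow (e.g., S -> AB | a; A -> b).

Nullable: {P}; after ε-elimination: S -> Sh | aa | PSh; P -> aa | aah.
No unit productions to eliminate.
TERM: introduce A -> a, B -> h and substitute in every rule of length ≥2.
BIN: P -> AAB becomes P -> AC, C -> AB; S -> PSB becomes S -> PD, D -> SB.

S -> AA | PD | SB; A -> a; B -> h; C -> AB; D -> SB; P -> AA | AC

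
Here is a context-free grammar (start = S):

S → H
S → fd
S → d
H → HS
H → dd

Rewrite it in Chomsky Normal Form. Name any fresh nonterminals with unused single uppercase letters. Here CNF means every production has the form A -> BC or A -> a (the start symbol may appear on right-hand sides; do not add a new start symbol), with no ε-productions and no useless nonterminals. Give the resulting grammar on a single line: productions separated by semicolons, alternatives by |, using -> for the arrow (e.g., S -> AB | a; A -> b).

S -> d | AA | BA | HS; A -> d; B -> f; H -> AA | HS

No ε-productions.
After unit-elimination: S -> d | HS | dd | fd; H -> HS | dd.
TERM: introduce A -> d, B -> f and substitute in every rule of length ≥2.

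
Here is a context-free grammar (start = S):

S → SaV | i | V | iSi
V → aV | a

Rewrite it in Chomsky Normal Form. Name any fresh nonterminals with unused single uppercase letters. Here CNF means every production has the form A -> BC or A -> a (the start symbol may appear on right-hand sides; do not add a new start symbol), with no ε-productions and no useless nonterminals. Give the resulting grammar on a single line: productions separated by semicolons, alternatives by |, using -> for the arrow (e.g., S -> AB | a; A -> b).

S -> a | i | AV | BC | SD; A -> a; B -> i; C -> SB; D -> AV; V -> a | AV

No ε-productions.
After unit-elimination: S -> a | i | aV | SaV | iSi; V -> a | aV.
TERM: introduce A -> a, B -> i and substitute in every rule of length ≥2.
BIN: S -> BSB becomes S -> BC, C -> SB; S -> SAV becomes S -> SD, D -> AV.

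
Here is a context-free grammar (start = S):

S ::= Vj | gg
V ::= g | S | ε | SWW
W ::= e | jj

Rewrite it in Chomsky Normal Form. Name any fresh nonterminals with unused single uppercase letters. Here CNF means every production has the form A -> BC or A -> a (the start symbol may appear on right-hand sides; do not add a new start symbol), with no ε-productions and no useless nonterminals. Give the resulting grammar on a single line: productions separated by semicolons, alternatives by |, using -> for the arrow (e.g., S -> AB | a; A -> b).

S -> j | BB | VA; A -> j; B -> g; C -> WW; V -> g | j | BB | SC | VA; W -> e | AA

Nullable: {V}; after ε-elimination: S -> j | Vj | gg; V -> S | g | SWW; W -> e | jj.
After unit-elimination: S -> j | Vj | gg; V -> g | j | Vj | gg | SWW; W -> e | jj.
TERM: introduce B -> g, A -> j and substitute in every rule of length ≥2.
BIN: V -> SWW becomes V -> SC, C -> WW.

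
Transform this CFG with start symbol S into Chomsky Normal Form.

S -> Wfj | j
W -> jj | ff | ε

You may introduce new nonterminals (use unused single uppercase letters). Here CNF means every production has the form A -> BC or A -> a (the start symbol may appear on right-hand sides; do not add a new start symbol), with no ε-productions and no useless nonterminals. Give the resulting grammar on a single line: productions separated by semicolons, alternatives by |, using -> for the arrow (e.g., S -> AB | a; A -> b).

Nullable: {W}; after ε-elimination: S -> j | fj | Wfj; W -> ff | jj.
No unit productions to eliminate.
TERM: introduce A -> f, B -> j and substitute in every rule of length ≥2.
BIN: S -> WAB becomes S -> WC, C -> AB.

S -> j | AB | WC; A -> f; B -> j; C -> AB; W -> AA | BB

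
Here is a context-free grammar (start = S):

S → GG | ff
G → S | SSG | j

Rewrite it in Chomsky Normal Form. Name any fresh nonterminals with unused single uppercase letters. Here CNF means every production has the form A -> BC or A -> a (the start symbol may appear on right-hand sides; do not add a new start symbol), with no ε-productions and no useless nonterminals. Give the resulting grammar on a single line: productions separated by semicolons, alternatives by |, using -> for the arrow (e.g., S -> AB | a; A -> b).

No ε-productions.
After unit-elimination: S -> GG | ff; G -> j | GG | ff | SSG.
TERM: introduce A -> f and substitute in every rule of length ≥2.
BIN: G -> SSG becomes G -> SB, B -> SG.

S -> AA | GG; A -> f; B -> SG; G -> j | AA | GG | SB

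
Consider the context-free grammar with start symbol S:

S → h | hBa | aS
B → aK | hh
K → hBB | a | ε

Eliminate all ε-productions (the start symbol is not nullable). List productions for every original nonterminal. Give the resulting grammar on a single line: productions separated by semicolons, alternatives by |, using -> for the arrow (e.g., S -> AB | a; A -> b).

S -> h | aS | hBa; B -> a | aK | hh; K -> a | hBB

Nullable set: {K}.
B -> aK: K nullable, giving a | aK.
Drop K -> ε.
Unchanged (no nullable symbols): S -> aS; S -> h; S -> hBa; B -> hh; K -> a; K -> hBB.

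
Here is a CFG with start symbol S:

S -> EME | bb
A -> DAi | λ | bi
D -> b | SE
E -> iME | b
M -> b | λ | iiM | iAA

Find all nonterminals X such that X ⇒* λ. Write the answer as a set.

{A, M}

Directly nullable (have an ε-rule): {A, M}.
Not nullable: D, E, S — each has a terminal in every rule's right-hand side or depends on a non-nullable symbol.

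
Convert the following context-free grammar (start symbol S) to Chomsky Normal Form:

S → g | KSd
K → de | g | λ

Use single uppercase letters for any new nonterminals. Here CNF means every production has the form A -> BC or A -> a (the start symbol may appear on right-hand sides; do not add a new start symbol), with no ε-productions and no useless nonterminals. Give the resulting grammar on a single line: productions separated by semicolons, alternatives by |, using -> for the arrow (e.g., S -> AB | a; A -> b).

Nullable: {K}; after ε-elimination: S -> g | Sd | KSd; K -> g | de.
No unit productions to eliminate.
TERM: introduce A -> d, B -> e and substitute in every rule of length ≥2.
BIN: S -> KSA becomes S -> KC, C -> SA.

S -> g | KC | SA; A -> d; B -> e; C -> SA; K -> g | AB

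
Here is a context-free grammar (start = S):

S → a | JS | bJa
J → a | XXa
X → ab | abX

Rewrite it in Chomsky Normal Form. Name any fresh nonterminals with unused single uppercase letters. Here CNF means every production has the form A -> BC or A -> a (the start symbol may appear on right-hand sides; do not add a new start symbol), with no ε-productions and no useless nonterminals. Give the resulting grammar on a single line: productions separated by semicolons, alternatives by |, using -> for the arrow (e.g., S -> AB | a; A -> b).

No ε-productions.
No unit productions to eliminate.
TERM: introduce A -> a, B -> b and substitute in every rule of length ≥2.
BIN: J -> XXA becomes J -> XC, C -> XA; S -> BJA becomes S -> BD, D -> JA; X -> ABX becomes X -> AE, E -> BX.

S -> a | BD | JS; A -> a; B -> b; C -> XA; D -> JA; E -> BX; J -> a | XC; X -> AB | AE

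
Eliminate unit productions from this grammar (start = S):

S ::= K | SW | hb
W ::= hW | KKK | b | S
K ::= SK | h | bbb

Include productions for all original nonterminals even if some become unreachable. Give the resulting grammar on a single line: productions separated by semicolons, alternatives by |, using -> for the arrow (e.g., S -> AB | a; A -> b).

Unit productions: S->K, W->S.
Unit pairs (A ⇒* B via units): (S,K), (W,K), (W,S).
S: inherits non-unit rules of {K, S} → SK | SW | bbb | h | hb.
K: inherits non-unit rules of {K} → SK | bbb | h.
W: inherits non-unit rules of {K, S, W} → KKK | SK | SW | b | bbb | h | hW | hb.

S -> h | SK | SW | hb | bbb; K -> h | SK | bbb; W -> b | h | SK | SW | hW | hb | KKK | bbb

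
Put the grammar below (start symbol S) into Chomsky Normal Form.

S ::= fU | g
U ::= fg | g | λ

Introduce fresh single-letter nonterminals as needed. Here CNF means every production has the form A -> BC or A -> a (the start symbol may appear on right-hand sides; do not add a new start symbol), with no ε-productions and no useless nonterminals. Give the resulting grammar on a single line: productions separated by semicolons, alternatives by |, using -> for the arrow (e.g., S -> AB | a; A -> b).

Nullable: {U}; after ε-elimination: S -> f | g | fU; U -> g | fg.
No unit productions to eliminate.
TERM: introduce A -> f, B -> g and substitute in every rule of length ≥2.

S -> f | g | AU; A -> f; B -> g; U -> g | AB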